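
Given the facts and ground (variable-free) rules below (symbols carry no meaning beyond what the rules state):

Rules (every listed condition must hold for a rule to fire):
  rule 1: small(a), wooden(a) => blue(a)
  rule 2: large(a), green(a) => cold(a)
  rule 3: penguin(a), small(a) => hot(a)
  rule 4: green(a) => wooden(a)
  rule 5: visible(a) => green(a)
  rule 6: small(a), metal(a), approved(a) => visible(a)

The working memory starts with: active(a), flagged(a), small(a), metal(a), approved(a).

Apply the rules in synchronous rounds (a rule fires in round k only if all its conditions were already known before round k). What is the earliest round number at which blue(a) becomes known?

4

[1] rule 6 [small(a), metal(a), approved(a) => visible(a)]. ⇒ new: visible(a).
[2] rule 5 [visible(a) => green(a)]. ⇒ new: green(a).
[3] rule 4 [green(a) => wooden(a)]. ⇒ new: wooden(a).
[4] rule 1 [small(a), wooden(a) => blue(a)]. ⇒ new: blue(a).
blue(a) first appears in round 4.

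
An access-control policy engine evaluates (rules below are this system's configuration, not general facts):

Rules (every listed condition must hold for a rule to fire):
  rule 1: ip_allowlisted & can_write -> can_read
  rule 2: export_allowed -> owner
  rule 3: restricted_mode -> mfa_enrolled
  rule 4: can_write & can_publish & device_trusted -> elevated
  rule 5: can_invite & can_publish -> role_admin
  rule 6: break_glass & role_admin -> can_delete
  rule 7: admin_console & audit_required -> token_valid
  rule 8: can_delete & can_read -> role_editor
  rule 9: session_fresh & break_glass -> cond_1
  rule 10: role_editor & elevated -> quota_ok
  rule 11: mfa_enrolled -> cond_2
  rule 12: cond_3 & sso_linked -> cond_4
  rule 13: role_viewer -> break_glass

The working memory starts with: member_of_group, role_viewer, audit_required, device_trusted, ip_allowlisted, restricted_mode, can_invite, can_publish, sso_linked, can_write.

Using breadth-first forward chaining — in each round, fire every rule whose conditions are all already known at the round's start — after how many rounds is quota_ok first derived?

4

Round 1 fires rule 1, rule 3, rule 4, rule 5, rule 13, giving can_read, mfa_enrolled, elevated, role_admin, break_glass.
Round 2 fires rule 6, rule 11, giving can_delete, cond_2.
Round 3 fires rule 8, giving role_editor.
Round 4 fires rule 10, giving quota_ok.
quota_ok first appears in round 4.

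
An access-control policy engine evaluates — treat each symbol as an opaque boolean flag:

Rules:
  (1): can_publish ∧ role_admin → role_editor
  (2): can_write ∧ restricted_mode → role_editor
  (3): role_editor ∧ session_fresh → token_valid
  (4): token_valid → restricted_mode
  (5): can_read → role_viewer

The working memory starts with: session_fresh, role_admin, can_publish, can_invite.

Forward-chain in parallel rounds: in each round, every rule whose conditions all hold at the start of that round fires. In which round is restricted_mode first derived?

3

Round 1 — (1), derive role_editor.
Round 2 — (3), derive token_valid.
Round 3 — (4), derive restricted_mode.
restricted_mode first appears in round 3.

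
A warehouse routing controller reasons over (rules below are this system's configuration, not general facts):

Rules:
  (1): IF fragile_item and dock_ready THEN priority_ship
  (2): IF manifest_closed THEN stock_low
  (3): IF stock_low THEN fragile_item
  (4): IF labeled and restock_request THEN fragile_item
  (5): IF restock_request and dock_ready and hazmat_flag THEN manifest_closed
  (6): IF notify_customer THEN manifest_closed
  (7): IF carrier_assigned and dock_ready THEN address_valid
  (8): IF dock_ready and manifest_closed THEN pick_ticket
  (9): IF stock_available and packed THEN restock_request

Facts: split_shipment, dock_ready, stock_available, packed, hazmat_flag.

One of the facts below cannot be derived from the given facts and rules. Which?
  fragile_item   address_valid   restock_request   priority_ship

Round 1: (9) [IF stock_available and packed THEN restock_request]. New: restock_request.
Round 2: (5) [IF restock_request and dock_ready and hazmat_flag THEN manifest_closed]. New: manifest_closed.
Round 3: (2) [IF manifest_closed THEN stock_low]; (8) [IF dock_ready and manifest_closed THEN pick_ticket]. New: stock_low, pick_ticket.
Round 4: (3) [IF stock_low THEN fragile_item]. New: fragile_item.
Round 5: (1) [IF fragile_item and dock_ready THEN priority_ship]. New: priority_ship.
Derived: fragile_item (round 4), priority_ship (round 5), restock_request (round 1). address_valid never appears in any round.

address_valid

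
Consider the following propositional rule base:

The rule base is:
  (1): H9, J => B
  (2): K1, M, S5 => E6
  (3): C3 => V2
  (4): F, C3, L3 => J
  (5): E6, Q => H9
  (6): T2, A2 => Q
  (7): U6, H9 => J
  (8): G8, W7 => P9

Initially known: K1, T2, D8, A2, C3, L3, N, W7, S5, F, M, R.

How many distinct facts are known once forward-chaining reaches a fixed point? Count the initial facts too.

18

[1] (2) [K1, M, S5 => E6]; (3) [C3 => V2]; (4) [F, C3, L3 => J]; (6) [T2, A2 => Q]. ⇒ new: E6, V2, J, Q.
[2] (5) [E6, Q => H9]. ⇒ new: H9.
[3] (1) [H9, J => B]. ⇒ new: B.
Closure: {A2, B, C3, D8, E6, F, H9, J, K1, L3, M, N, Q, R, S5, T2, V2, W7} — 18 facts.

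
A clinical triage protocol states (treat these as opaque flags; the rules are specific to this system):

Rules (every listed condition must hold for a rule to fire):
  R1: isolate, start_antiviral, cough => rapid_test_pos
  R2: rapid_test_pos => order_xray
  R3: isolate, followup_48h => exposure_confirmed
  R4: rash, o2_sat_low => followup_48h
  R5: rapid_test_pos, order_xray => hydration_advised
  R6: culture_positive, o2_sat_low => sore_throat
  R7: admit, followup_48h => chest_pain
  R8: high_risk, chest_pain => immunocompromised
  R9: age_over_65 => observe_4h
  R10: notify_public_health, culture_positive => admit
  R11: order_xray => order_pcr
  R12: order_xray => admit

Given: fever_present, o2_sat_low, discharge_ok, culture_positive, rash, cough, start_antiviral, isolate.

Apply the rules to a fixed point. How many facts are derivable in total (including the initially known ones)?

17

[1] R1 [isolate, start_antiviral, cough => rapid_test_pos]; R4 [rash, o2_sat_low => followup_48h]; R6 [culture_positive, o2_sat_low => sore_throat]. ⇒ new: rapid_test_pos, followup_48h, sore_throat.
[2] R2 [rapid_test_pos => order_xray]; R3 [isolate, followup_48h => exposure_confirmed]. ⇒ new: order_xray, exposure_confirmed.
[3] R5 [rapid_test_pos, order_xray => hydration_advised]; R11 [order_xray => order_pcr]; R12 [order_xray => admit]. ⇒ new: hydration_advised, order_pcr, admit.
[4] R7 [admit, followup_48h => chest_pain]. ⇒ new: chest_pain.
Closure: {admit, chest_pain, cough, culture_positive, discharge_ok, exposure_confirmed, fever_present, followup_48h, hydration_advised, isolate, o2_sat_low, order_pcr, order_xray, rapid_test_pos, rash, sore_throat, start_antiviral} — 17 facts.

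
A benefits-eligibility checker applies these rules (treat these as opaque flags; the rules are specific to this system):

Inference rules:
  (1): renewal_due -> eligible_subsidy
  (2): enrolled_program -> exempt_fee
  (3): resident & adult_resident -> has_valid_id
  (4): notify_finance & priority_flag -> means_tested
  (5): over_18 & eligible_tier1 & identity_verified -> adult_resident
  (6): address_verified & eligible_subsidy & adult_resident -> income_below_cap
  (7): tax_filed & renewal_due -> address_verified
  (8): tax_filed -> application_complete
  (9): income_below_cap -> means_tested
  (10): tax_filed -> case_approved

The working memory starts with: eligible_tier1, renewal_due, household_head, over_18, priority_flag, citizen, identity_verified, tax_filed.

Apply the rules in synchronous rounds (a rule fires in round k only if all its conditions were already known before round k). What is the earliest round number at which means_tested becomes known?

3

Round 1 fires (1), (5), (7), (8), (10), giving eligible_subsidy, adult_resident, address_verified, application_complete, case_approved.
Round 2 fires (6), giving income_below_cap.
Round 3 fires (9), giving means_tested.
means_tested first appears in round 3.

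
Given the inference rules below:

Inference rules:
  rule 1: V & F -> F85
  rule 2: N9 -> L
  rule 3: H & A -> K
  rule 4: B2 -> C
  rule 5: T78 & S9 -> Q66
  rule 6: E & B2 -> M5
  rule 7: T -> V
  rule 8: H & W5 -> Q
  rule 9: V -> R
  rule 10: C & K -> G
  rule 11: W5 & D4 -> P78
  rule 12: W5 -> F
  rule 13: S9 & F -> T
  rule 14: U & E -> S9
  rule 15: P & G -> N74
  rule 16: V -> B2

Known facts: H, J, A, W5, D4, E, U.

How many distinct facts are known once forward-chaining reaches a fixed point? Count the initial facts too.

Round 1 fires rule 3, rule 8, rule 11, rule 12, rule 14, giving K, Q, P78, F, S9.
Round 2 fires rule 13, giving T.
Round 3 fires rule 7, giving V.
Round 4 fires rule 1, rule 9, rule 16, giving F85, R, B2.
Round 5 fires rule 4, rule 6, giving C, M5.
Round 6 fires rule 10, giving G.
Closure: {A, B2, C, D4, E, F, F85, G, H, J, K, M5, P78, Q, R, S9, T, U, V, W5} — 20 facts.

20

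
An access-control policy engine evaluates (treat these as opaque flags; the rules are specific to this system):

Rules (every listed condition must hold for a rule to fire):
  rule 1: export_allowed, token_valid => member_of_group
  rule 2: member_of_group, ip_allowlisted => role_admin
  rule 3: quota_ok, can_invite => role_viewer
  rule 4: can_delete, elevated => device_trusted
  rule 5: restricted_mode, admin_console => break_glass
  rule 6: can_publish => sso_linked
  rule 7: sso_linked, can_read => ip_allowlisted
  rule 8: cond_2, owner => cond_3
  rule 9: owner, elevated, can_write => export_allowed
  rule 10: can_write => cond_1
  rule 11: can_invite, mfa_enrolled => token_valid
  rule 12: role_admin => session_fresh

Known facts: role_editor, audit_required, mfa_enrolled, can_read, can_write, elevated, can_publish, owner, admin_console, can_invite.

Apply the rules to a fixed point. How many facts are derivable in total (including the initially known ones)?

Round 1: rule 6 [can_publish => sso_linked]; rule 9 [owner, elevated, can_write => export_allowed]; rule 10 [can_write => cond_1]; rule 11 [can_invite, mfa_enrolled => token_valid]. Adds sso_linked, export_allowed, cond_1, token_valid.
Round 2: rule 1 [export_allowed, token_valid => member_of_group]; rule 7 [sso_linked, can_read => ip_allowlisted]. Adds member_of_group, ip_allowlisted.
Round 3: rule 2 [member_of_group, ip_allowlisted => role_admin]. Adds role_admin.
Round 4: rule 12 [role_admin => session_fresh]. Adds session_fresh.
Closure: {admin_console, audit_required, can_invite, can_publish, can_read, can_write, cond_1, elevated, export_allowed, ip_allowlisted, member_of_group, mfa_enrolled, owner, role_admin, role_editor, session_fresh, sso_linked, token_valid} — 18 facts.

18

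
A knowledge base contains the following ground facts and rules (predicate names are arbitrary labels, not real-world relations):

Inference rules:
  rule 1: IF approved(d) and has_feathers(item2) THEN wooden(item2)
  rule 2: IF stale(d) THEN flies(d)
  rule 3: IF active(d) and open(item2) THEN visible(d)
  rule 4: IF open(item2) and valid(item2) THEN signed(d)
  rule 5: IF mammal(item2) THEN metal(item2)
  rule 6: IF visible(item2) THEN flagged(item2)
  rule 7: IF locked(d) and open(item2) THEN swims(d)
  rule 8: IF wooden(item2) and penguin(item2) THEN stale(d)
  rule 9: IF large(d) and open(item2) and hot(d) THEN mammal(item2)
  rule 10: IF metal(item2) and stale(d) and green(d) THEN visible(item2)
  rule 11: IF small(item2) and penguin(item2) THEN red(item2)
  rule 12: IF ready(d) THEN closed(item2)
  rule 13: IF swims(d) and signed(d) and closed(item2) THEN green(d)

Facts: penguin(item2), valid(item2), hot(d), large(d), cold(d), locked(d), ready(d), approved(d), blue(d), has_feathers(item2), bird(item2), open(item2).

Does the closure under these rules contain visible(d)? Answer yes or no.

no

Round 1: rule 1 [IF approved(d) and has_feathers(item2) THEN wooden(item2)]; rule 4 [IF open(item2) and valid(item2) THEN signed(d)]; rule 7 [IF locked(d) and open(item2) THEN swims(d)]; rule 9 [IF large(d) and open(item2) and hot(d) THEN mammal(item2)]; rule 12 [IF ready(d) THEN closed(item2)]. Adds wooden(item2), signed(d), swims(d), mammal(item2), closed(item2).
Round 2: rule 5 [IF mammal(item2) THEN metal(item2)]; rule 8 [IF wooden(item2) and penguin(item2) THEN stale(d)]; rule 13 [IF swims(d) and signed(d) and closed(item2) THEN green(d)]. Adds metal(item2), stale(d), green(d).
Round 3: rule 2 [IF stale(d) THEN flies(d)]; rule 10 [IF metal(item2) and stale(d) and green(d) THEN visible(item2)]. Adds flies(d), visible(item2).
Round 4: rule 6 [IF visible(item2) THEN flagged(item2)]. Adds flagged(item2).
Fixed point reached. visible(d) is concluded only by rule 3; rule 3 needs active(d) (never derived).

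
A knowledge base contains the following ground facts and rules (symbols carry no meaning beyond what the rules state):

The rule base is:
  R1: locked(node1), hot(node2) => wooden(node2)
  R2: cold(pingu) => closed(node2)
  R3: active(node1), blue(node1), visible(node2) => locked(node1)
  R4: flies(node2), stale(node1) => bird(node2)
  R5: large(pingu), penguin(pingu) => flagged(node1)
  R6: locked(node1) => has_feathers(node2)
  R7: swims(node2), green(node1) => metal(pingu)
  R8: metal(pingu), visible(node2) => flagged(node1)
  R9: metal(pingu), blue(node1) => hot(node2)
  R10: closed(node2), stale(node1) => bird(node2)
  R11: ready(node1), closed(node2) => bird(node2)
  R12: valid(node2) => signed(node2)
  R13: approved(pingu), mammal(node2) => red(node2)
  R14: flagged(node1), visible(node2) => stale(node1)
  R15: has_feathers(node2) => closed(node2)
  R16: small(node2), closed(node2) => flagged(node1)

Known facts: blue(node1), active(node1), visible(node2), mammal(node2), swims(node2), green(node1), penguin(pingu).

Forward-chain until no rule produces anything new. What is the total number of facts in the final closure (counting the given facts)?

[1] R3 [active(node1), blue(node1), visible(node2) => locked(node1)]; R7 [swims(node2), green(node1) => metal(pingu)]. ⇒ new: locked(node1), metal(pingu).
[2] R6 [locked(node1) => has_feathers(node2)]; R8 [metal(pingu), visible(node2) => flagged(node1)]; R9 [metal(pingu), blue(node1) => hot(node2)]. ⇒ new: has_feathers(node2), flagged(node1), hot(node2).
[3] R1 [locked(node1), hot(node2) => wooden(node2)]; R14 [flagged(node1), visible(node2) => stale(node1)]; R15 [has_feathers(node2) => closed(node2)]. ⇒ new: wooden(node2), stale(node1), closed(node2).
[4] R10 [closed(node2), stale(node1) => bird(node2)]. ⇒ new: bird(node2).
Closure: {active(node1), bird(node2), blue(node1), closed(node2), flagged(node1), green(node1), has_feathers(node2), hot(node2), locked(node1), mammal(node2), metal(pingu), penguin(pingu), stale(node1), swims(node2), visible(node2), wooden(node2)} — 16 facts.

16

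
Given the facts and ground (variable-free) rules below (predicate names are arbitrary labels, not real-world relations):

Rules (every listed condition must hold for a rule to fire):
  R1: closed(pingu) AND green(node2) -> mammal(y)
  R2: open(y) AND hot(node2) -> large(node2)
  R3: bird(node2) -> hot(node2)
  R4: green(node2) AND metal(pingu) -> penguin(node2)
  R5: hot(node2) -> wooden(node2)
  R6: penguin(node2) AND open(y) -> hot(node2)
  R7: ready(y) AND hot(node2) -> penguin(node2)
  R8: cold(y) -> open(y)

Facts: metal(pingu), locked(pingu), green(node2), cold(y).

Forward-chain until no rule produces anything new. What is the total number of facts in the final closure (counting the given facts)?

9

Round 1 fires R4, R8, giving penguin(node2), open(y).
Round 2 fires R6, giving hot(node2).
Round 3 fires R2, R5, giving large(node2), wooden(node2).
Closure: {cold(y), green(node2), hot(node2), large(node2), locked(pingu), metal(pingu), open(y), penguin(node2), wooden(node2)} — 9 facts.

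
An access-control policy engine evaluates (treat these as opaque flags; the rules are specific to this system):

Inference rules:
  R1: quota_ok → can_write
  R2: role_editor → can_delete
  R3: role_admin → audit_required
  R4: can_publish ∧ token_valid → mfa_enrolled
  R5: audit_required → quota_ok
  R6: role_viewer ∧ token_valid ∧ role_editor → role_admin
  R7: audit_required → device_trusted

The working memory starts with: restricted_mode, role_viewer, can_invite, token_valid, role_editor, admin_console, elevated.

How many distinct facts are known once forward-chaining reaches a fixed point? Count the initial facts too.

13

[1] R2 [role_editor → can_delete]; R6 [role_viewer ∧ token_valid ∧ role_editor → role_admin]. ⇒ new: can_delete, role_admin.
[2] R3 [role_admin → audit_required]. ⇒ new: audit_required.
[3] R5 [audit_required → quota_ok]; R7 [audit_required → device_trusted]. ⇒ new: quota_ok, device_trusted.
[4] R1 [quota_ok → can_write]. ⇒ new: can_write.
Closure: {admin_console, audit_required, can_delete, can_invite, can_write, device_trusted, elevated, quota_ok, restricted_mode, role_admin, role_editor, role_viewer, token_valid} — 13 facts.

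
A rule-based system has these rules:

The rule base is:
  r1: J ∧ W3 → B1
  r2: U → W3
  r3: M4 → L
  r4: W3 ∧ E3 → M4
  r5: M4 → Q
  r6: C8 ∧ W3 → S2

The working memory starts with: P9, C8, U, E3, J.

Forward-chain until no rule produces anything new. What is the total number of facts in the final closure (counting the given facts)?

[1] r2 [U → W3]. ⇒ new: W3.
[2] r1 [J ∧ W3 → B1]; r4 [W3 ∧ E3 → M4]; r6 [C8 ∧ W3 → S2]. ⇒ new: B1, M4, S2.
[3] r3 [M4 → L]; r5 [M4 → Q]. ⇒ new: L, Q.
Closure: {B1, C8, E3, J, L, M4, P9, Q, S2, U, W3} — 11 facts.

11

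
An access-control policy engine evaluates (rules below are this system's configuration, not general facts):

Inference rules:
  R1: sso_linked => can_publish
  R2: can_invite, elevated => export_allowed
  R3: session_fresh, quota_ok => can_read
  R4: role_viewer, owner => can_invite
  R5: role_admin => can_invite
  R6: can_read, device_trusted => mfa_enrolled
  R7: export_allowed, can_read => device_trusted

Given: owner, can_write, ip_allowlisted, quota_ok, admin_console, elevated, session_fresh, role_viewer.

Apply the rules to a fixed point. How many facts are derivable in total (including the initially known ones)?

Round 1: R3 [session_fresh, quota_ok => can_read]; R4 [role_viewer, owner => can_invite]. Adds can_read, can_invite.
Round 2: R2 [can_invite, elevated => export_allowed]. Adds export_allowed.
Round 3: R7 [export_allowed, can_read => device_trusted]. Adds device_trusted.
Round 4: R6 [can_read, device_trusted => mfa_enrolled]. Adds mfa_enrolled.
Closure: {admin_console, can_invite, can_read, can_write, device_trusted, elevated, export_allowed, ip_allowlisted, mfa_enrolled, owner, quota_ok, role_viewer, session_fresh} — 13 facts.

13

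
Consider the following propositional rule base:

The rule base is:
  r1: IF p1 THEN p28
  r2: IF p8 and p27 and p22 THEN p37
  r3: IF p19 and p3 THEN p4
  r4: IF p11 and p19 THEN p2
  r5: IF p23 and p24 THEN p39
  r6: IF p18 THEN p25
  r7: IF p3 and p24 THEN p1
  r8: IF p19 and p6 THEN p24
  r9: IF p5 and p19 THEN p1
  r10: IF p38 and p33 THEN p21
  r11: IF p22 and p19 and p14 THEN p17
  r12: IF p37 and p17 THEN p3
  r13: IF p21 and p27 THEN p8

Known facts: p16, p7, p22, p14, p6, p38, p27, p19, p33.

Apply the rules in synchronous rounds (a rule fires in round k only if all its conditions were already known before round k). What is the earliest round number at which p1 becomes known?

5

Round 1: r8 [IF p19 and p6 THEN p24]; r10 [IF p38 and p33 THEN p21]; r11 [IF p22 and p19 and p14 THEN p17]. Adds p24, p21, p17.
Round 2: r13 [IF p21 and p27 THEN p8]. Adds p8.
Round 3: r2 [IF p8 and p27 and p22 THEN p37]. Adds p37.
Round 4: r12 [IF p37 and p17 THEN p3]. Adds p3.
Round 5: r3 [IF p19 and p3 THEN p4]; r7 [IF p3 and p24 THEN p1]. Adds p4, p1.
p1 first appears in round 5.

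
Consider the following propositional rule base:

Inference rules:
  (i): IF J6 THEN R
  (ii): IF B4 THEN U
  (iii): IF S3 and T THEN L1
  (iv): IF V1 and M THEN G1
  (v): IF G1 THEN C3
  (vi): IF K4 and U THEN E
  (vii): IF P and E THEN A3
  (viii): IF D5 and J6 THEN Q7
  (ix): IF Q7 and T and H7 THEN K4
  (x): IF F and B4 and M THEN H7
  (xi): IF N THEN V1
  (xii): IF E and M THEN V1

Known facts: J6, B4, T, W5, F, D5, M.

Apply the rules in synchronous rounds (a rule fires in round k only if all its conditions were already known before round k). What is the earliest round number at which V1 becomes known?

4

Round 1: (i) [IF J6 THEN R]; (ii) [IF B4 THEN U]; (viii) [IF D5 and J6 THEN Q7]; (x) [IF F and B4 and M THEN H7]. Adds R, U, Q7, H7.
Round 2: (ix) [IF Q7 and T and H7 THEN K4]. Adds K4.
Round 3: (vi) [IF K4 and U THEN E]. Adds E.
Round 4: (xii) [IF E and M THEN V1]. Adds V1.
V1 first appears in round 4.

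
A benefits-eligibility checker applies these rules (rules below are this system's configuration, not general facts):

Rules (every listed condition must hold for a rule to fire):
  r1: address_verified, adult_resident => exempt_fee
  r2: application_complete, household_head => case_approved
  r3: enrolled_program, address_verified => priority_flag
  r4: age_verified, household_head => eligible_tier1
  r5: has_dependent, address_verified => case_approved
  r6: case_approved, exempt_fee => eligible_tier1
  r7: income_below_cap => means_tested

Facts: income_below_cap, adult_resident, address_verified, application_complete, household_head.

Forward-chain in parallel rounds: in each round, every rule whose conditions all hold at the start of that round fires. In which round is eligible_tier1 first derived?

2

Round 1 fires r1, r2, r7, giving exempt_fee, case_approved, means_tested.
Round 2 fires r6, giving eligible_tier1.
eligible_tier1 first appears in round 2.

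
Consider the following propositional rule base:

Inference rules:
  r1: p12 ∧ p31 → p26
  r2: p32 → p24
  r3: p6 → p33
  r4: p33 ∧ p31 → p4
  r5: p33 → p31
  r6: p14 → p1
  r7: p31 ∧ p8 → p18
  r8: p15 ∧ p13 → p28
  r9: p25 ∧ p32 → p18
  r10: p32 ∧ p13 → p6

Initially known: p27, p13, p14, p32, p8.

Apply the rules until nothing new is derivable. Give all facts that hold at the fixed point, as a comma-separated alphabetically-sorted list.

p1, p13, p14, p18, p24, p27, p31, p32, p33, p4, p6, p8

[1] r2 [p32 → p24]; r6 [p14 → p1]; r10 [p32 ∧ p13 → p6]. ⇒ new: p24, p1, p6.
[2] r3 [p6 → p33]. ⇒ new: p33.
[3] r5 [p33 → p31]. ⇒ new: p31.
[4] r4 [p33 ∧ p31 → p4]; r7 [p31 ∧ p8 → p18]. ⇒ new: p4, p18.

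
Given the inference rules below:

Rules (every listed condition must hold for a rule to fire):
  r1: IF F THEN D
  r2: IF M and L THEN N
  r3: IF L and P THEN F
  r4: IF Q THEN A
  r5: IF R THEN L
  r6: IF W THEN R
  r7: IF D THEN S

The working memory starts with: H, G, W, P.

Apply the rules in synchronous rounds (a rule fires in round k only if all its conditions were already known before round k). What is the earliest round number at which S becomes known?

5

Round 1 fires r6, giving R.
Round 2 fires r5, giving L.
Round 3 fires r3, giving F.
Round 4 fires r1, giving D.
Round 5 fires r7, giving S.
S first appears in round 5.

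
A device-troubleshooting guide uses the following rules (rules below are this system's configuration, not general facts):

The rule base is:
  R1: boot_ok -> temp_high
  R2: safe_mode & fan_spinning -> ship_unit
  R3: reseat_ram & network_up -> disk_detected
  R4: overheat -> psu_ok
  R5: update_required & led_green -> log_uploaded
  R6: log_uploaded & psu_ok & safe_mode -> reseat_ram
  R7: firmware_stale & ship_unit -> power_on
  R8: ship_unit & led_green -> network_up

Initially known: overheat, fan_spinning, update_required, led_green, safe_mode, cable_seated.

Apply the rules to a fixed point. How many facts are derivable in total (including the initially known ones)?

12

Round 1 — R2, R4, R5, derive ship_unit, psu_ok, log_uploaded.
Round 2 — R6, R8, derive reseat_ram, network_up.
Round 3 — R3, derive disk_detected.
Closure: {cable_seated, disk_detected, fan_spinning, led_green, log_uploaded, network_up, overheat, psu_ok, reseat_ram, safe_mode, ship_unit, update_required} — 12 facts.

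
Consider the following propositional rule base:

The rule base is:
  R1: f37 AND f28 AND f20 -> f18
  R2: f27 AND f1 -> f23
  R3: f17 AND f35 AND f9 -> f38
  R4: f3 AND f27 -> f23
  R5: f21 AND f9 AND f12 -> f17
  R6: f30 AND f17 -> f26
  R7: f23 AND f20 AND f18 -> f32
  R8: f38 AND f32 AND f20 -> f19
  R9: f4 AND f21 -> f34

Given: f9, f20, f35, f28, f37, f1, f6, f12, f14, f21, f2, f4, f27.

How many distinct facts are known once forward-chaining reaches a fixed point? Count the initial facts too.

20

[1] R1 [f37 AND f28 AND f20 -> f18]; R2 [f27 AND f1 -> f23]; R5 [f21 AND f9 AND f12 -> f17]; R9 [f4 AND f21 -> f34]. ⇒ new: f18, f23, f17, f34.
[2] R3 [f17 AND f35 AND f9 -> f38]; R7 [f23 AND f20 AND f18 -> f32]. ⇒ new: f38, f32.
[3] R8 [f38 AND f32 AND f20 -> f19]. ⇒ new: f19.
Closure: {f1, f12, f14, f17, f18, f19, f2, f20, f21, f23, f27, f28, f32, f34, f35, f37, f38, f4, f6, f9} — 20 facts.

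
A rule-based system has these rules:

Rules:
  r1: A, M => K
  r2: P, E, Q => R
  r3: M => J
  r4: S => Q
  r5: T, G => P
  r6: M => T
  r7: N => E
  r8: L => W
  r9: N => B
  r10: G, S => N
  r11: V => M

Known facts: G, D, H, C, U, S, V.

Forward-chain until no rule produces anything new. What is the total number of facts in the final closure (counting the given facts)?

Round 1: r4 [S => Q]; r10 [G, S => N]; r11 [V => M]. Adds Q, N, M.
Round 2: r3 [M => J]; r6 [M => T]; r7 [N => E]; r9 [N => B]. Adds J, T, E, B.
Round 3: r5 [T, G => P]. Adds P.
Round 4: r2 [P, E, Q => R]. Adds R.
Closure: {B, C, D, E, G, H, J, M, N, P, Q, R, S, T, U, V} — 16 facts.

16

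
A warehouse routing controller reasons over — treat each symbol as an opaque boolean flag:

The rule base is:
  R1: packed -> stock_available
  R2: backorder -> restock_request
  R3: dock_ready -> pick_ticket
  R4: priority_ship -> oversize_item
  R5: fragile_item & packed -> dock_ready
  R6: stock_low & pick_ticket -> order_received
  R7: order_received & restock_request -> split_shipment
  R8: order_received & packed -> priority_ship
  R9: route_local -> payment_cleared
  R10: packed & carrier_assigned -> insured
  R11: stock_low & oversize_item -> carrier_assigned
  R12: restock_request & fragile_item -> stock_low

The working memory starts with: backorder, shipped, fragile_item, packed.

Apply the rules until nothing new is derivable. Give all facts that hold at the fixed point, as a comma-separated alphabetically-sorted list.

backorder, carrier_assigned, dock_ready, fragile_item, insured, order_received, oversize_item, packed, pick_ticket, priority_ship, restock_request, shipped, split_shipment, stock_available, stock_low

Round 1 fires R1, R2, R5, giving stock_available, restock_request, dock_ready.
Round 2 fires R3, R12, giving pick_ticket, stock_low.
Round 3 fires R6, giving order_received.
Round 4 fires R7, R8, giving split_shipment, priority_ship.
Round 5 fires R4, giving oversize_item.
Round 6 fires R11, giving carrier_assigned.
Round 7 fires R10, giving insured.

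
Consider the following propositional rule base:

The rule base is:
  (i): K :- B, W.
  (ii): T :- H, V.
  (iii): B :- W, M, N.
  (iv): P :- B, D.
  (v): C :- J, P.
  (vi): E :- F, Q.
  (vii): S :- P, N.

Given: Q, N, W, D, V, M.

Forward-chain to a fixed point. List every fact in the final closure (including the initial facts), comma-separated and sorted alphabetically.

B, D, K, M, N, P, Q, S, V, W

Round 1: (iii) [B :- W, M, N.]. Adds B.
Round 2: (i) [K :- B, W.]; (iv) [P :- B, D.]. Adds K, P.
Round 3: (vii) [S :- P, N.]. Adds S.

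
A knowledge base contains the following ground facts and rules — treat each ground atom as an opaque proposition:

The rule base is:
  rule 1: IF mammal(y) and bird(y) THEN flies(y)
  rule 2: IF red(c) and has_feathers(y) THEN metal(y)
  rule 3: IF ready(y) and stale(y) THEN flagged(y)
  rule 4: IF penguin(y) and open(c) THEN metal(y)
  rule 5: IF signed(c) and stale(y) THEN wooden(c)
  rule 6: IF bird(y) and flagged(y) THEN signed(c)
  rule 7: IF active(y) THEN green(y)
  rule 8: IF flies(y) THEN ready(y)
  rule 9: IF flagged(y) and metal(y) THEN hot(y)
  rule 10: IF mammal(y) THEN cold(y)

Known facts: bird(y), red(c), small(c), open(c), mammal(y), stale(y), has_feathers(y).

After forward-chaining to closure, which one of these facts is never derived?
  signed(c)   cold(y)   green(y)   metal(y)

Round 1 — rule 1, rule 2, rule 10, derive flies(y), metal(y), cold(y).
Round 2 — rule 8, derive ready(y).
Round 3 — rule 3, derive flagged(y).
Round 4 — rule 6, rule 9, derive signed(c), hot(y).
Round 5 — rule 5, derive wooden(c).
Derived: metal(y) (round 1), signed(c) (round 4), cold(y) (round 1). green(y) never appears in any round.

green(y)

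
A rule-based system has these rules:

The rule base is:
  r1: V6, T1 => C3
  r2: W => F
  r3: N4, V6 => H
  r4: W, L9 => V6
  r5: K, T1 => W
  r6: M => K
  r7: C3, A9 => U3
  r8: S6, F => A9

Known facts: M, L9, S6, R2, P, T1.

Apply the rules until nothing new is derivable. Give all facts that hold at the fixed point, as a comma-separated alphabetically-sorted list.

[1] r6 [M => K]. ⇒ new: K.
[2] r5 [K, T1 => W]. ⇒ new: W.
[3] r2 [W => F]; r4 [W, L9 => V6]. ⇒ new: F, V6.
[4] r1 [V6, T1 => C3]; r8 [S6, F => A9]. ⇒ new: C3, A9.
[5] r7 [C3, A9 => U3]. ⇒ new: U3.

A9, C3, F, K, L9, M, P, R2, S6, T1, U3, V6, W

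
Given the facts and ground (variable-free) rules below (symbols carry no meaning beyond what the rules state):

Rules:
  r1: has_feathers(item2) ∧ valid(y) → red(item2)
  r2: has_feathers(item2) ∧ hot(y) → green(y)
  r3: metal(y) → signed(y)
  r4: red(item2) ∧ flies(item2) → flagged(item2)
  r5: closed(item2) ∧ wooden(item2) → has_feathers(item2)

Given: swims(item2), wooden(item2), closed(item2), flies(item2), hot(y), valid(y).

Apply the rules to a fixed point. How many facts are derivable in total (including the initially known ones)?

10

Round 1 — r5, derive has_feathers(item2).
Round 2 — r1, r2, derive red(item2), green(y).
Round 3 — r4, derive flagged(item2).
Closure: {closed(item2), flagged(item2), flies(item2), green(y), has_feathers(item2), hot(y), red(item2), swims(item2), valid(y), wooden(item2)} — 10 facts.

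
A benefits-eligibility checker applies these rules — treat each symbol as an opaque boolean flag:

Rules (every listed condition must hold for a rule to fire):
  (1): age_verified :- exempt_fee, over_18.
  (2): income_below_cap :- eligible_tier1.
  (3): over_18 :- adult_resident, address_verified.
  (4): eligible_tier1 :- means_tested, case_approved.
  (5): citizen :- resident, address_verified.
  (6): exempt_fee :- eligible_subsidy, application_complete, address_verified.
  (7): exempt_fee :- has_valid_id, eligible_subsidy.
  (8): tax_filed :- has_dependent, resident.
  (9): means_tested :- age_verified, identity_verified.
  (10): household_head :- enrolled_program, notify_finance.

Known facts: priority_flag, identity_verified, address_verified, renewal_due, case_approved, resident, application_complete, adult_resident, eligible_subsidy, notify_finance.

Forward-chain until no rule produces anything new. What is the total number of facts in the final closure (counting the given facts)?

Round 1: (3) [over_18 :- adult_resident, address_verified.]; (5) [citizen :- resident, address_verified.]; (6) [exempt_fee :- eligible_subsidy, application_complete, address_verified.]. Adds over_18, citizen, exempt_fee.
Round 2: (1) [age_verified :- exempt_fee, over_18.]. Adds age_verified.
Round 3: (9) [means_tested :- age_verified, identity_verified.]. Adds means_tested.
Round 4: (4) [eligible_tier1 :- means_tested, case_approved.]. Adds eligible_tier1.
Round 5: (2) [income_below_cap :- eligible_tier1.]. Adds income_below_cap.
Closure: {address_verified, adult_resident, age_verified, application_complete, case_approved, citizen, eligible_subsidy, eligible_tier1, exempt_fee, identity_verified, income_below_cap, means_tested, notify_finance, over_18, priority_flag, renewal_due, resident} — 17 facts.

17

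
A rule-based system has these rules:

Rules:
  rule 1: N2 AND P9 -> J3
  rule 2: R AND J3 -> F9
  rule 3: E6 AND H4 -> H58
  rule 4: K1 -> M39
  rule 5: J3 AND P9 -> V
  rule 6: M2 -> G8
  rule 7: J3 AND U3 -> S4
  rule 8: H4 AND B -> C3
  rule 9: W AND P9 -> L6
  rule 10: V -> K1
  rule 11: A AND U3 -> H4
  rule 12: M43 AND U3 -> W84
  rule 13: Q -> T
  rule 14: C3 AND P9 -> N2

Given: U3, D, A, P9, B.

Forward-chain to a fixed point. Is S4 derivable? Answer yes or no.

Round 1 — rule 11, derive H4.
Round 2 — rule 8, derive C3.
Round 3 — rule 14, derive N2.
Round 4 — rule 1, derive J3.
Round 5 — rule 5, rule 7, derive V, S4.
Round 6 — rule 10, derive K1.
Round 7 — rule 4, derive M39.
S4 appears in round 5, so it is derivable.

yes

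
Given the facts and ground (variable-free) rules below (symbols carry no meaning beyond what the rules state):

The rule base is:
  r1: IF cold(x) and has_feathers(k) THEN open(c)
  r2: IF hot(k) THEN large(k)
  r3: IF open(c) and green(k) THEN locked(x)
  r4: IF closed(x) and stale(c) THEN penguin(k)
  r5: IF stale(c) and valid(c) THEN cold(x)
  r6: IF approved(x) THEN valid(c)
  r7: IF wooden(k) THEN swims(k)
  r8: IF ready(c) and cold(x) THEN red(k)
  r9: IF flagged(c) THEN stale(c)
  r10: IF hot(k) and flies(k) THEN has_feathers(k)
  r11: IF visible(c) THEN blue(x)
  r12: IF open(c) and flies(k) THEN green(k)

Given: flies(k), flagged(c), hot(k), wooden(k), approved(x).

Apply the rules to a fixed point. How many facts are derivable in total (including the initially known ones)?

14

[1] r2 [IF hot(k) THEN large(k)]; r6 [IF approved(x) THEN valid(c)]; r7 [IF wooden(k) THEN swims(k)]; r9 [IF flagged(c) THEN stale(c)]; r10 [IF hot(k) and flies(k) THEN has_feathers(k)]. ⇒ new: large(k), valid(c), swims(k), stale(c), has_feathers(k).
[2] r5 [IF stale(c) and valid(c) THEN cold(x)]. ⇒ new: cold(x).
[3] r1 [IF cold(x) and has_feathers(k) THEN open(c)]. ⇒ new: open(c).
[4] r12 [IF open(c) and flies(k) THEN green(k)]. ⇒ new: green(k).
[5] r3 [IF open(c) and green(k) THEN locked(x)]. ⇒ new: locked(x).
Closure: {approved(x), cold(x), flagged(c), flies(k), green(k), has_feathers(k), hot(k), large(k), locked(x), open(c), stale(c), swims(k), valid(c), wooden(k)} — 14 facts.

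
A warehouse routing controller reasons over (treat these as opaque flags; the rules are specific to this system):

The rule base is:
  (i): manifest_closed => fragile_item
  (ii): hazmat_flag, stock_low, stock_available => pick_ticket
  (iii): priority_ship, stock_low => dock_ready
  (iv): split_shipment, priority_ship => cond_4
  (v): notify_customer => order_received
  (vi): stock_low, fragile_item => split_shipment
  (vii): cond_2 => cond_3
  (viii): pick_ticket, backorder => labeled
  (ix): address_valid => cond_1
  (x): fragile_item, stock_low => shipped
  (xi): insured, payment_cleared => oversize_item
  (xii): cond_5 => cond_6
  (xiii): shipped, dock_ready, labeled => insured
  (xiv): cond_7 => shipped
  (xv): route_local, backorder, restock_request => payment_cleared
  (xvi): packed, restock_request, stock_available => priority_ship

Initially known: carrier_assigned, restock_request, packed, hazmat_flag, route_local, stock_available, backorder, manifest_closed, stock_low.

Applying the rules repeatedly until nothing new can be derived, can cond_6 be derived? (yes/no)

no

Round 1: (i) [manifest_closed => fragile_item]; (ii) [hazmat_flag, stock_low, stock_available => pick_ticket]; (xv) [route_local, backorder, restock_request => payment_cleared]; (xvi) [packed, restock_request, stock_available => priority_ship]. Adds fragile_item, pick_ticket, payment_cleared, priority_ship.
Round 2: (iii) [priority_ship, stock_low => dock_ready]; (vi) [stock_low, fragile_item => split_shipment]; (viii) [pick_ticket, backorder => labeled]; (x) [fragile_item, stock_low => shipped]. Adds dock_ready, split_shipment, labeled, shipped.
Round 3: (iv) [split_shipment, priority_ship => cond_4]; (xiii) [shipped, dock_ready, labeled => insured]. Adds cond_4, insured.
Round 4: (xi) [insured, payment_cleared => oversize_item]. Adds oversize_item.
Fixed point reached. cond_6 is concluded only by (xii); (xii) needs cond_5 (never derived).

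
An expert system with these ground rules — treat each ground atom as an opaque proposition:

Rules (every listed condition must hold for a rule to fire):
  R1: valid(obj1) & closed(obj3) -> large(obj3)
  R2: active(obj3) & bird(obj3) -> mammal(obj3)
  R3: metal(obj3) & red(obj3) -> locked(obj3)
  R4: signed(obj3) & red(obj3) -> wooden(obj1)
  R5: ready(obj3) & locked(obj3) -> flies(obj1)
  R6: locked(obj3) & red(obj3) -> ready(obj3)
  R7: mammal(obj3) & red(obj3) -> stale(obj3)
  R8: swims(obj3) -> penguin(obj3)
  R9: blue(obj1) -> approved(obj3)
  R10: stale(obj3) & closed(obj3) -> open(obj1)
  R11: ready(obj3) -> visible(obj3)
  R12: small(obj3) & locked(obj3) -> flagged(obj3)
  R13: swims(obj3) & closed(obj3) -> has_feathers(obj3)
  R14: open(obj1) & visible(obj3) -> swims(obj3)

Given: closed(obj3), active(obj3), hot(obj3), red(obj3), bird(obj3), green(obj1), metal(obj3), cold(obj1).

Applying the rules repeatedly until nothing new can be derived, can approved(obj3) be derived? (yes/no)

Round 1: R2 [active(obj3) & bird(obj3) -> mammal(obj3)]; R3 [metal(obj3) & red(obj3) -> locked(obj3)]. Adds mammal(obj3), locked(obj3).
Round 2: R6 [locked(obj3) & red(obj3) -> ready(obj3)]; R7 [mammal(obj3) & red(obj3) -> stale(obj3)]. Adds ready(obj3), stale(obj3).
Round 3: R5 [ready(obj3) & locked(obj3) -> flies(obj1)]; R10 [stale(obj3) & closed(obj3) -> open(obj1)]; R11 [ready(obj3) -> visible(obj3)]. Adds flies(obj1), open(obj1), visible(obj3).
Round 4: R14 [open(obj1) & visible(obj3) -> swims(obj3)]. Adds swims(obj3).
Round 5: R8 [swims(obj3) -> penguin(obj3)]; R13 [swims(obj3) & closed(obj3) -> has_feathers(obj3)]. Adds penguin(obj3), has_feathers(obj3).
Fixed point reached. approved(obj3) is concluded only by R9; R9 needs blue(obj1) (never derived).

no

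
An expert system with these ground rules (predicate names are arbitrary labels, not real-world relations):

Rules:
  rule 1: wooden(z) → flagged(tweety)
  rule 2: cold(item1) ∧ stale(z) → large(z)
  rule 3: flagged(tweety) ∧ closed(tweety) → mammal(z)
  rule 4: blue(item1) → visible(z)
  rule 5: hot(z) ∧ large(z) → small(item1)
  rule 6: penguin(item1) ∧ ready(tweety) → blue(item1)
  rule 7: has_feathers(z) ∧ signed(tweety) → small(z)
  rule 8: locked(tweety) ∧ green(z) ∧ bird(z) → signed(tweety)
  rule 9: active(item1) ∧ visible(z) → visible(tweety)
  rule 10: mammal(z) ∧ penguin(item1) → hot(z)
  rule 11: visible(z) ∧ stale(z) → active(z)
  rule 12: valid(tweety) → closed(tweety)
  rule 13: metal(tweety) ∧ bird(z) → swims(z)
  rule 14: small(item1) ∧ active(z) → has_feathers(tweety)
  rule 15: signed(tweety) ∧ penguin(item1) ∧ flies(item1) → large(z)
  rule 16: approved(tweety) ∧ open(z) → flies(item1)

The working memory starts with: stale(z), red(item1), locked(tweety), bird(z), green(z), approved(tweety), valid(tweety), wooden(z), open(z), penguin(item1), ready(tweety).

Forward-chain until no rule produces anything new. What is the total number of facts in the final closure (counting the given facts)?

Round 1 — rule 1, rule 6, rule 8, rule 12, rule 16, derive flagged(tweety), blue(item1), signed(tweety), closed(tweety), flies(item1).
Round 2 — rule 3, rule 4, rule 15, derive mammal(z), visible(z), large(z).
Round 3 — rule 10, rule 11, derive hot(z), active(z).
Round 4 — rule 5, derive small(item1).
Round 5 — rule 14, derive has_feathers(tweety).
Closure: {active(z), approved(tweety), bird(z), blue(item1), closed(tweety), flagged(tweety), flies(item1), green(z), has_feathers(tweety), hot(z), large(z), locked(tweety), mammal(z), open(z), penguin(item1), ready(tweety), red(item1), signed(tweety), small(item1), stale(z), valid(tweety), visible(z), wooden(z)} — 23 facts.

23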